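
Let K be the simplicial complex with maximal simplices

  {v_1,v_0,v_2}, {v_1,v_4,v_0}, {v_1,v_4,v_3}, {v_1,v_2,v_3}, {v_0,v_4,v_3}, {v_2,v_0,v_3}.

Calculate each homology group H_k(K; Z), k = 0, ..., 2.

H_0 = Z,  H_1 = 0,  H_2 = Z.

Order the vertices as v_0 < v_1 < v_2 < v_3 < v_4. Listing each simplex with vertices in this order, K has dimension 2 with simplices:

  0-simplices (5): [v_0], [v_1], [v_2], [v_3], [v_4]
  1-simplices (9): [v_0,v_1], [v_0,v_2], [v_0,v_3], [v_0,v_4], [v_1,v_2], [v_1,v_3], [v_1,v_4], [v_2,v_3], [v_3,v_4]
  2-simplices (6): [v_0,v_1,v_2], [v_0,v_1,v_4], [v_0,v_2,v_3], [v_0,v_3,v_4], [v_1,v_2,v_3], [v_1,v_3,v_4]

Hence C_0 ≅ Z^5, C_1 ≅ Z^9, C_2 ≅ Z^6.

The boundary map ∂_1: C_1 → C_0 maps an edge to its endpoints' difference, ∂[p,q] = q − p. For instance
  ∂[v_1,v_3] = [v_3] − [v_1].
As a 5×9 matrix over Z this has rank 4, with invariant factors (1,1,1,1).

∂_2: C_2 → C_1 acts by ∂[p,q,r] = [q,r] − [p,r] + [p,q]. For instance
  ∂[v_1,v_2,v_3] = [v_2,v_3] − [v_1,v_3] + [v_1,v_2],
  ∂[v_0,v_1,v_4] = [v_1,v_4] − [v_0,v_4] + [v_0,v_1].
This gives a 9×6 integer matrix of rank 5; reducing to Smith normal form yields diagonal entries (1,1,1,1,1).

From H_k ≅ ker(∂_k) / im(∂_{k+1}) we obtain:

  H_0: rank C_0 − rank ∂_1 = 5 − 4 = 1, and the invariant factors of ∂_1 are all 1, so H_0 ≅ Z.
  H_1: rank ker ∂_1 − rank ∂_2 = (9 − 4) − 5 = 0, and the invariant factors of ∂_2 are all 1, so H_1 ≅ 0.
  H_2: rank ker ∂_2 − rank ∂_3 = (6 − 5) − 0 = 1, and there is no ∂_3, so H_2 ≅ Z.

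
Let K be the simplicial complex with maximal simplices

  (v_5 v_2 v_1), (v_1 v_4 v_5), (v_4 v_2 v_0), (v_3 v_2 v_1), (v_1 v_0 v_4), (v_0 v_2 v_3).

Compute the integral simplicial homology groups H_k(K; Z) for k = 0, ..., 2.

Fix the vertex order v_0 < v_1 < v_2 < v_3 < v_4 < v_5 and write every simplex with vertices in increasing order. Then dim K = 2 and the simplices of K are:

  0-simplices (6): [v_0], [v_1], [v_2], [v_3], [v_4], [v_5]
  1-simplices (12): [v_0,v_1], [v_0,v_2], [v_0,v_3], [v_0,v_4], [v_1,v_2], [v_1,v_3], [v_1,v_4], [v_1,v_5], [v_2,v_3], [v_2,v_4], [v_2,v_5], [v_4,v_5]
  2-simplices (6): [v_0,v_1,v_4], [v_0,v_2,v_3], [v_0,v_2,v_4], [v_1,v_2,v_3], [v_1,v_2,v_5], [v_1,v_4,v_5]

giving chain groups C_0 ≅ Z^6, C_1 ≅ Z^12, C_2 ≅ Z^6.

The boundary map ∂_1: C_1 → C_0 sends each edge [p,q] (with p < q) to q − p.
The resulting 6×12 matrix has rank 5, and its Smith normal form has invariant factors (1,1,1,1,1).

∂_2: C_2 → C_1 acts by ∂[p,q,r] = [q,r] − [p,r] + [p,q]. For instance
  ∂[v_0,v_2,v_4] = [v_2,v_4] − [v_0,v_4] + [v_0,v_2],
  ∂[v_0,v_1,v_4] = [v_1,v_4] − [v_0,v_4] + [v_0,v_1].
As a 12×6 matrix over Z this has rank 6, with invariant factors (1,1,1,1,1,1).

Now H_k = ker ∂_k / im ∂_{k+1}, so:

  H_0: rank C_0 − rank ∂_1 = 6 − 5 = 1, and the invariant factors of ∂_1 are all 1, so H_0 = Z.
  H_1: rank ker ∂_1 − rank ∂_2 = (12 − 5) − 6 = 1, and the invariant factors of ∂_2 are all 1, so H_1 = Z.
  H_2: rank ker ∂_2 − rank ∂_3 = (6 − 6) − 0 = 0, and there is no ∂_3, so H_2 = 0.

H_0 = Z,  H_1 = Z,  H_2 = 0.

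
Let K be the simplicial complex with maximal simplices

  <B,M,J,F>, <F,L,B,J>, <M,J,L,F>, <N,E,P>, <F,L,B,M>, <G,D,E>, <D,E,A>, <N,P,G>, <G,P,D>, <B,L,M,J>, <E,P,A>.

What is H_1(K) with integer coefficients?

H_1 = Z.

We work with the vertex ordering A < B < D < E < F < G < J < L < M < N < P. The simplices of K, each written with vertices in increasing order, are:

  0-simplices (11): A, B, D, E, F, G, J, L, M, N, P
  1-simplices (22): AD, AE, AP, BF, BJ, BL, BM, DE, DG, DP, EG, EN, EP, FJ, FL, FM, GN, GP, JL, JM, LM, NP
  2-simplices (16): ADE, AEP, BFJ, BFL, BFM, BJL, BJM, BLM, DEG, DGP, ENP, FJL, FJM, FLM, GNP, JLM
  3-simplices (5): BFJL, BFJM, BFLM, BJLM, FJLM

giving chain groups C_0 ≅ Z^11, C_1 ≅ Z^22, C_2 ≅ Z^16, C_3 ≅ Z^5.

Boundary ∂_1: C_1 → C_0 maps an edge to its endpoints' difference, ∂[p,q] = q − p.
The 11×22 boundary matrix has rank 9 and Smith normal form diag(1,1,1,1,1,1,1,1,1).

∂_2: C_2 → C_1 acts by ∂[p,q,r] = [q,r] − [p,r] + [p,q]. For instance
  ∂AEP = EP − AP + AE,
  ∂BFM = FM − BM + BF.
The resulting 22×16 matrix has rank 12, and its Smith normal form has invariant factors (1,1,1,1,1,1,1,1,1,1,1,1).

The boundary map ∂_3: C_3 → C_2 sends each 3-simplex σ to the alternating sum Σ_i (−1)^i (σ with its i-th vertex removed). For instance
  ∂FJLM = JLM − FLM + FJM − FJL,
  ∂BFLM = FLM − BLM + BFM − BFL.
The 16×5 boundary matrix has rank 4 and Smith normal form diag(1,1,1,1).

Now H_k = ker ∂_k / im ∂_{k+1}, so:

  H_1: rank ker ∂_1 − rank ∂_2 = (22 − 9) − 12 = 1, and the invariant factors of ∂_2 are all 1, so H_1 = Z.

(K is a triangulation of the disjoint union of the 3-sphere S^3 and the cylinder S^1 x I.)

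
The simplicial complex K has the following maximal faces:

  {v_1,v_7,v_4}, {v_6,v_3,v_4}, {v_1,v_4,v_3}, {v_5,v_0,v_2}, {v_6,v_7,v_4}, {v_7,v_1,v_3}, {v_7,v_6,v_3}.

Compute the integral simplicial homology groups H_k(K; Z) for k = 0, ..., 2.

H_0 = Z^2,  H_1 = 0,  H_2 = Z.

We work with the vertex ordering v_0 < v_1 < v_2 < v_3 < v_4 < v_5 < v_6 < v_7. The simplices of K, each written with vertices in increasing order, are:

  0-simplices (8): [v_0], [v_1], [v_2], [v_3], [v_4], [v_5], [v_6], [v_7]
  1-simplices (12): [v_0,v_2], [v_0,v_5], [v_1,v_3], [v_1,v_4], [v_1,v_7], [v_2,v_5], [v_3,v_4], [v_3,v_6], [v_3,v_7], [v_4,v_6], [v_4,v_7], [v_6,v_7]
  2-simplices (7): [v_0,v_2,v_5], [v_1,v_3,v_4], [v_1,v_3,v_7], [v_1,v_4,v_7], [v_3,v_4,v_6], [v_3,v_6,v_7], [v_4,v_6,v_7]

Hence C_0 ≅ Z^8, C_1 ≅ Z^12, C_2 ≅ Z^7.

Boundary ∂_1: C_1 → C_0 is given by ∂[p,q] = [q] − [p]. For instance
  ∂[v_0,v_5] = [v_5] − [v_0].
As a 8×12 matrix over Z this has rank 6, with invariant factors (1,1,1,1,1,1).

∂_2: C_2 → C_1 maps a triangle to the signed sum of its edges. For instance
  ∂[v_3,v_6,v_7] = [v_6,v_7] − [v_3,v_7] + [v_3,v_6],
  ∂[v_1,v_3,v_7] = [v_3,v_7] − [v_1,v_7] + [v_1,v_3].
As a 12×7 matrix over Z this has rank 6, with invariant factors (1,1,1,1,1,1).

Now H_k = ker ∂_k / im ∂_{k+1}, so:

  H_0: rank C_0 − rank ∂_1 = 8 − 6 = 2, and the invariant factors of ∂_1 are all 1, so H_0 ≅ Z^2.
  H_1: rank ker ∂_1 − rank ∂_2 = (12 − 6) − 6 = 0, and the invariant factors of ∂_2 are all 1, so H_1 ≅ 0.
  H_2: rank ker ∂_2 − rank ∂_3 = (7 − 6) − 0 = 1, and there is no ∂_3, so H_2 ≅ Z.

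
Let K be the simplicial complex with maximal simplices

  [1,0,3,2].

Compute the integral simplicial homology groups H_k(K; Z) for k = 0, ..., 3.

Order the vertices as 0 < 1 < 2 < 3. Listing each simplex with vertices in this order, K has dimension 3 with simplices:

  0-simplices (4): [0], [1], [2], [3]
  1-simplices (6): [0,1], [0,2], [0,3], [1,2], [1,3], [2,3]
  2-simplices (4): [0,1,2], [0,1,3], [0,2,3], [1,2,3]
  3-simplices (1): [0,1,2,3]

so the chain groups are C_0 ≅ Z^4, C_1 ≅ Z^6, C_2 ≅ Z^4, C_3 ≅ Z^1.

∂_1: C_1 → C_0 sends each edge [p,q] (with p < q) to q − p.
The resulting 4×6 matrix has rank 3, and its Smith normal form has invariant factors (1,1,1).

Boundary ∂_2: C_2 → C_1 acts by ∂[p,q,r] = [q,r] − [p,r] + [p,q]. For instance
  ∂[0,2,3] = [2,3] − [0,3] + [0,2],
  ∂[1,2,3] = [2,3] − [1,3] + [1,2].
The 6×4 boundary matrix has rank 3 and Smith normal form diag(1,1,1).

Boundary ∂_3: C_3 → C_2 sends each 3-simplex σ to the alternating sum Σ_i (−1)^i (σ with its i-th vertex removed). For instance
  ∂[0,1,2,3] = [1,2,3] − [0,2,3] + [0,1,3] − [0,1,2].
The 4×1 boundary matrix has rank 1 and Smith normal form diag(1).

Computing H_k = (kernel of ∂_k) / (image of ∂_{k+1}):

  H_0: rank C_0 − rank ∂_1 = 4 − 3 = 1, and the invariant factors of ∂_1 are all 1, so H_0 ≅ Z.
  H_1: rank ker ∂_1 − rank ∂_2 = (6 − 3) − 3 = 0, and the invariant factors of ∂_2 are all 1, so H_1 ≅ 0.
  H_2: rank ker ∂_2 − rank ∂_3 = (4 − 3) − 1 = 0, and the invariant factors of ∂_3 are all 1, so H_2 ≅ 0.
  H_3: rank ker ∂_3 − rank ∂_4 = (1 − 1) − 0 = 0, and there is no ∂_4, so H_3 ≅ 0.

As a check, the Euler characteristic is 4 − 6 + 4 − 1 = 1, which agrees with 1 − 0 + 0 − 0 = 1.

H_0 ≅ Z,  H_1 = 0,  H_2 = 0,  H_3 = 0.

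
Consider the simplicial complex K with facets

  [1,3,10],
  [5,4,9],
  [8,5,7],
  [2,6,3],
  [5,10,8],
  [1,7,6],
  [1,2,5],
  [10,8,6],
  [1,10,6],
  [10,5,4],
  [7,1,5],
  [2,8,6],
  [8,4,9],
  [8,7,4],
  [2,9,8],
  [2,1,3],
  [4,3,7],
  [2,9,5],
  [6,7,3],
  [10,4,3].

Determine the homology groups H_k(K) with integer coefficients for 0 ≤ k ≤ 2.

H_0 = Z,  H_1 = Z ⊕ Z/2Z,  H_2 = 0.

K has 10 vertices, 30 edges, 20 triangles.
rank ∂_0 = 0, rank ∂_1 = 9 ⇒ b_0 = 10 − 0 − 9 = 1; all invariant factors of ∂_1 are 1 so no torsion. So H_0 = Z.
rank ∂_1 = 9, rank ∂_2 = 20 ⇒ b_1 = 30 − 9 − 20 = 1; ∂_2 has invariant factor(s) [2] giving torsion. So H_1 = Z ⊕ Z/2Z.
rank ∂_2 = 20, rank ∂_3 = 0 ⇒ b_2 = 20 − 20 − 0 = 0. So H_2 = 0.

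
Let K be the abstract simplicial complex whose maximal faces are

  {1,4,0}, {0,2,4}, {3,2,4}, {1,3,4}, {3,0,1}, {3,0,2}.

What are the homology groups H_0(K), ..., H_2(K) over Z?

We work with the vertex ordering 0 < 1 < 2 < 3 < 4. The simplices of K, each written with vertices in increasing order, are:

  0-simplices (5): [0], [1], [2], [3], [4]
  1-simplices (9): [0,1], [0,2], [0,3], [0,4], [1,3], [1,4], [2,3], [2,4], [3,4]
  2-simplices (6): [0,1,3], [0,1,4], [0,2,3], [0,2,4], [1,3,4], [2,3,4]

so the chain groups are C_0 ≅ Z^5, C_1 ≅ Z^9, C_2 ≅ Z^6.

∂_1: C_1 → C_0 maps an edge to its endpoints' difference, ∂[p,q] = q − p. For instance
  ∂[1,4] = [4] − [1].
This gives a 5×9 integer matrix of rank 4; reducing to Smith normal form yields diagonal entries (1,1,1,1).

The boundary map ∂_2: C_2 → C_1 sends each 2-simplex [p,q,r] to [q,r] − [p,r] + [p,q]. For instance
  ∂[0,2,4] = [2,4] − [0,4] + [0,2],
  ∂[0,1,3] = [1,3] − [0,3] + [0,1].
This gives a 9×6 integer matrix of rank 5; reducing to Smith normal form yields diagonal entries (1,1,1,1,1).

Now H_k = ker ∂_k / im ∂_{k+1}, so:

  H_0: rank C_0 − rank ∂_1 = 5 − 4 = 1, and the invariant factors of ∂_1 are all 1, so H_0 ≅ Z.
  H_1: rank ker ∂_1 − rank ∂_2 = (9 − 4) − 5 = 0, and the invariant factors of ∂_2 are all 1, so H_1 ≅ 0.
  H_2: rank ker ∂_2 − rank ∂_3 = (6 − 5) − 0 = 1, and there is no ∂_3, so H_2 ≅ Z.

H_0 ≅ Z,  H_1 = 0,  H_2 ≅ Z.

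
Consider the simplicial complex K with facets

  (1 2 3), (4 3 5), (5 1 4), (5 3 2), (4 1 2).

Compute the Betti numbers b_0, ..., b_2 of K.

Order the vertices as 1 < 2 < 3 < 4 < 5. Listing each simplex with vertices in this order, K has dimension 2 with simplices:

  0-simplices (5): [1], [2], [3], [4], [5]
  1-simplices (10): [1,2], [1,3], [1,4], [1,5], [2,3], [2,4], [2,5], [3,4], [3,5], [4,5]
  2-simplices (5): [1,2,3], [1,2,4], [1,4,5], [2,3,5], [3,4,5]

so the chain groups are C_0 ≅ Z^5, C_1 ≅ Z^10, C_2 ≅ Z^5.

∂_1: C_1 → C_0 is given by ∂[p,q] = [q] − [p]. For instance
  ∂[2,5] = [5] − [2].
The 5×10 boundary matrix has rank 4 and Smith normal form diag(1,1,1,1).

The boundary map ∂_2: C_2 → C_1 sends each 2-simplex [p,q,r] to [q,r] − [p,r] + [p,q]. For instance
  ∂[2,3,5] = [3,5] − [2,5] + [2,3],
  ∂[1,2,3] = [2,3] − [1,3] + [1,2].
This gives a 10×5 integer matrix of rank 5; reducing to Smith normal form yields diagonal entries (1,1,1,1,1).

Now H_k = ker ∂_k / im ∂_{k+1}, so:

  H_0: rank C_0 − rank ∂_1 = 5 − 4 = 1, and the invariant factors of ∂_1 are all 1, so H_0 ≅ Z.
  H_1: rank ker ∂_1 − rank ∂_2 = (10 − 4) − 5 = 1, and the invariant factors of ∂_2 are all 1, so H_1 ≅ Z.
  H_2: rank ker ∂_2 − rank ∂_3 = (5 − 5) − 0 = 0, and there is no ∂_3, so H_2 ≅ 0.

Hence the Betti numbers are b_0 = 1, b_1 = 1, b_2 = 0.

b_0 = 1, b_1 = 1, b_2 = 0.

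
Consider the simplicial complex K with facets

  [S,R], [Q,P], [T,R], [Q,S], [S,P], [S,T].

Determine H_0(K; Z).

H_0 ≅ Z.

Fix the vertex order P < Q < R < S < T and write every simplex with vertices in increasing order. Then dim K = 1 and the simplices of K are:

  0-simplices (5): P, Q, R, S, T
  1-simplices (6): PQ, PS, QS, RS, RT, ST

Hence C_0 ≅ Z^5, C_1 ≅ Z^6.

The boundary map ∂_1: C_1 → C_0 maps an edge to its endpoints' difference, ∂[p,q] = q − p.
This gives a 5×6 integer matrix of rank 4; reducing to Smith normal form yields diagonal entries (1,1,1,1).

Computing H_k = (kernel of ∂_k) / (image of ∂_{k+1}):

  H_0: rank C_0 − rank ∂_1 = 5 − 4 = 1, and the invariant factors of ∂_1 are all 1, so H_0 ≅ Z.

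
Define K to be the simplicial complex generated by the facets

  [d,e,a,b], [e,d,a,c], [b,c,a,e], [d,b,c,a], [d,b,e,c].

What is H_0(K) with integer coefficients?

K has 5 vertices, 10 edges, 10 triangles, 5 3-simplices.
rank ∂_0 = 0, rank ∂_1 = 4 ⇒ b_0 = 5 − 0 − 4 = 1; all invariant factors of ∂_1 are 1 so no torsion. So H_0 = Z.

H_0 ≅ Z.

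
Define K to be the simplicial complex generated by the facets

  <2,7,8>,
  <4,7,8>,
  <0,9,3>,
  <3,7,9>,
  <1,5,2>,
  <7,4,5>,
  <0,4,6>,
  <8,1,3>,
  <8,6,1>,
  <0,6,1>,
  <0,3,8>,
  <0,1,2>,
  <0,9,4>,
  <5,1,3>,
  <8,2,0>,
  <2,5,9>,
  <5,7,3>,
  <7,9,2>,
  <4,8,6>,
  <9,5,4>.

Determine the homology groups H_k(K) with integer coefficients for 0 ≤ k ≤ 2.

Order the vertices as 0 < 1 < 2 < 3 < 4 < 5 < 6 < 7 < 8 < 9. Listing each simplex with vertices in this order, K has dimension 2 with simplices:

  0-simplices (10): [0], [1], [2], [3], [4], [5], [6], [7], [8], [9]
  1-simplices (30): (30 of them)
  2-simplices (20): (20 of them)

so the chain groups are C_0 ≅ Z^10, C_1 ≅ Z^30, C_2 ≅ Z^20.

The boundary map ∂_1: C_1 → C_0 maps an edge to its endpoints' difference, ∂[p,q] = q − p.
This gives a 10×30 integer matrix of rank 9; reducing to Smith normal form yields diagonal entries (1,1,1,1,1,1,1,1,1).

The boundary map ∂_2: C_2 → C_1 maps a triangle to the signed sum of its edges. For instance
  ∂[0,4,9] = [4,9] − [0,9] + [0,4],
  ∂[2,7,8] = [7,8] − [2,8] + [2,7].
As a 30×20 matrix over Z this has rank 20, with invariant factors (1,1,1,1,1,1,1,1,1,1,1,1,1,1,1,1,1,1,1,2).

From H_k ≅ ker(∂_k) / im(∂_{k+1}) we obtain:

  H_0: rank C_0 − rank ∂_1 = 10 − 9 = 1, and the invariant factors of ∂_1 are all 1, so H_0 = Z.
  H_1: rank ker ∂_1 − rank ∂_2 = (30 − 9) − 20 = 1, and ∂_2 has invariant factor 2 > 1, so H_1 = Z ⊕ Z_2.
  H_2: rank ker ∂_2 − rank ∂_3 = (20 − 20) − 0 = 0, and there is no ∂_3, so H_2 = 0.

H_0 ≅ Z,  H_1 ≅ Z ⊕ Z_2,  H_2 = 0.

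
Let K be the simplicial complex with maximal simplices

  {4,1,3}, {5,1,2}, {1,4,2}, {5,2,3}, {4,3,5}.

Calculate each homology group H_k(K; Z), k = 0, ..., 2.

Fix the vertex order 1 < 2 < 3 < 4 < 5 and write every simplex with vertices in increasing order. Then dim K = 2 and the simplices of K are:

  0-simplices (5): [1], [2], [3], [4], [5]
  1-simplices (10): [1,2], [1,3], [1,4], [1,5], [2,3], [2,4], [2,5], [3,4], [3,5], [4,5]
  2-simplices (5): [1,2,4], [1,2,5], [1,3,4], [2,3,5], [3,4,5]

giving chain groups C_0 ≅ Z^5, C_1 ≅ Z^10, C_2 ≅ Z^5.

Boundary ∂_1: C_1 → C_0 is given by ∂[p,q] = [q] − [p]. For instance
  ∂[3,4] = [4] − [3].
The resulting 5×10 matrix has rank 4, and its Smith normal form has invariant factors (1,1,1,1).

Boundary ∂_2: C_2 → C_1 acts by ∂[p,q,r] = [q,r] − [p,r] + [p,q]. For instance
  ∂[1,2,4] = [2,4] − [1,4] + [1,2],
  ∂[1,3,4] = [3,4] − [1,4] + [1,3].
The resulting 10×5 matrix has rank 5, and its Smith normal form has invariant factors (1,1,1,1,1).

Computing H_k = (kernel of ∂_k) / (image of ∂_{k+1}):

  H_0: rank C_0 − rank ∂_1 = 5 − 4 = 1, and the invariant factors of ∂_1 are all 1, so H_0 = Z.
  H_1: rank ker ∂_1 − rank ∂_2 = (10 − 4) − 5 = 1, and the invariant factors of ∂_2 are all 1, so H_1 = Z.
  H_2: rank ker ∂_2 − rank ∂_3 = (5 − 5) − 0 = 0, and there is no ∂_3, so H_2 = 0.

As a check, the Euler characteristic is 5 − 10 + 5 = 0, which agrees with 1 − 1 + 0 = 0.
(K is a triangulation of the Möbius band.)

H_0 ≅ Z,  H_1 ≅ Z,  H_2 = 0.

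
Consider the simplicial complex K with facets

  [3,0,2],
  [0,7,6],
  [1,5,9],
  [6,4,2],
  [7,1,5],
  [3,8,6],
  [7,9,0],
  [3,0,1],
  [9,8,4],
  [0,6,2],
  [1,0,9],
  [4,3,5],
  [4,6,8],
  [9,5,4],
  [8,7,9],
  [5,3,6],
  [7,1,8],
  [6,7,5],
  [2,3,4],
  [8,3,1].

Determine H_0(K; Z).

H_0 ≅ Z.

We work with the vertex ordering 0 < 1 < 2 < 3 < 4 < 5 < 6 < 7 < 8 < 9. The simplices of K, each written with vertices in increasing order, are:

  0-simplices (10): [0], [1], [2], [3], [4], [5], [6], [7], [8], [9]
  1-simplices (30): (30 of them)
  2-simplices (20): (20 of them)

giving chain groups C_0 ≅ Z^10, C_1 ≅ Z^30, C_2 ≅ Z^20.

The boundary map ∂_1: C_1 → C_0 sends each edge [p,q] (with p < q) to q − p. For instance
  ∂[0,9] = [9] − [0].
The resulting 10×30 matrix has rank 9, and its Smith normal form has invariant factors (1,1,1,1,1,1,1,1,1).

Boundary ∂_2: C_2 → C_1 sends each 2-simplex [p,q,r] to [q,r] − [p,r] + [p,q]. For instance
  ∂[1,7,8] = [7,8] − [1,8] + [1,7],
  ∂[2,4,6] = [4,6] − [2,6] + [2,4].
The resulting 30×20 matrix has rank 20, and its Smith normal form has invariant factors (1,1,1,1,1,1,1,1,1,1,1,1,1,1,1,1,1,1,1,2).

Now H_k = ker ∂_k / im ∂_{k+1}, so:

  H_0: rank C_0 − rank ∂_1 = 10 − 9 = 1, and the invariant factors of ∂_1 are all 1, so H_0 = Z.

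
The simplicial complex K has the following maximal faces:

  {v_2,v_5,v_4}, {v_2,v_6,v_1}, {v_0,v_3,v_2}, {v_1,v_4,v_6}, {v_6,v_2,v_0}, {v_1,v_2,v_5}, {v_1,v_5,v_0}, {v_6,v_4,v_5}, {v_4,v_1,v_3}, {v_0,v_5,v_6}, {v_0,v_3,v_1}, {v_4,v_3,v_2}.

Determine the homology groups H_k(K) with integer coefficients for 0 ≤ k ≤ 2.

H_0 ≅ Z,  H_1 ≅ Z/2Z,  H_2 = 0.

Take the total order v_0 < v_1 < v_2 < v_3 < v_4 < v_5 < v_6 on the vertex set. Then K (dimension 2) consists of the simplices:

  0-simplices (7): [v_0], [v_1], [v_2], [v_3], [v_4], [v_5], [v_6]
  1-simplices (18): (18 of them)
  2-simplices (12): (12 of them)

so the chain groups are C_0 ≅ Z^7, C_1 ≅ Z^18, C_2 ≅ Z^12.

Boundary ∂_1: C_1 → C_0 sends each edge [p,q] (with p < q) to q − p. For instance
  ∂[v_1,v_5] = [v_5] − [v_1].
The resulting 7×18 matrix has rank 6, and its Smith normal form has invariant factors (1,1,1,1,1,1).

∂_2: C_2 → C_1 acts by ∂[p,q,r] = [q,r] − [p,r] + [p,q]. For instance
  ∂[v_1,v_2,v_6] = [v_2,v_6] − [v_1,v_6] + [v_1,v_2],
  ∂[v_0,v_5,v_6] = [v_5,v_6] − [v_0,v_6] + [v_0,v_5].
This gives a 18×12 integer matrix of rank 12; reducing to Smith normal form yields diagonal entries (1,1,1,1,1,1,1,1,1,1,1,2).

From H_k ≅ ker(∂_k) / im(∂_{k+1}) we obtain:

  H_0: rank C_0 − rank ∂_1 = 7 − 6 = 1, and the invariant factors of ∂_1 are all 1, so H_0 = Z.
  H_1: rank ker ∂_1 − rank ∂_2 = (18 − 6) − 12 = 0, and ∂_2 has invariant factor 2 > 1, so H_1 = Z/2Z.
  H_2: rank ker ∂_2 − rank ∂_3 = (12 − 12) − 0 = 0, and there is no ∂_3, so H_2 = 0.

As a check, the Euler characteristic is 7 − 18 + 12 = 1, which agrees with 1 − 0 + 0 = 1.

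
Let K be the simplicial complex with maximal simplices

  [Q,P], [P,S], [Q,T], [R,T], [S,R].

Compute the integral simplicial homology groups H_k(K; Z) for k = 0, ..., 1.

H_0 = Z,  H_1 = Z.

Fix the vertex order P < Q < R < S < T and write every simplex with vertices in increasing order. Then dim K = 1 and the simplices of K are:

  0-simplices (5): P, Q, R, S, T
  1-simplices (5): PQ, PS, QT, RS, RT

giving chain groups C_0 ≅ Z^5, C_1 ≅ Z^5.

The boundary map ∂_1: C_1 → C_0 maps an edge to its endpoints' difference, ∂[p,q] = q − p. For instance
  ∂QT = T − Q.
This gives a 5×5 integer matrix of rank 4; reducing to Smith normal form yields diagonal entries (1,1,1,1).

Now H_k = ker ∂_k / im ∂_{k+1}, so:

  H_0: rank C_0 − rank ∂_1 = 5 − 4 = 1, and the invariant factors of ∂_1 are all 1, so H_0 ≅ Z.
  H_1: rank ker ∂_1 − rank ∂_2 = (5 − 4) − 0 = 1, and there is no ∂_2, so H_1 ≅ Z.

(K is a triangulation of the circle S^1.)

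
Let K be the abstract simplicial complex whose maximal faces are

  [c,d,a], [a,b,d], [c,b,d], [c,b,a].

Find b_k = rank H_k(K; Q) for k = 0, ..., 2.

b_0 = 1, b_1 = 0, b_2 = 1.

Take the total order a < b < c < d on the vertex set. Then K (dimension 2) consists of the simplices:

  0-simplices (4): a, b, c, d
  1-simplices (6): ab, ac, ad, bc, bd, cd
  2-simplices (4): abc, abd, acd, bcd

giving chain groups C_0 ≅ Z^4, C_1 ≅ Z^6, C_2 ≅ Z^4.

The boundary map ∂_1: C_1 → C_0 sends each edge [p,q] (with p < q) to q − p.
This gives a 4×6 integer matrix of rank 3; reducing to Smith normal form yields diagonal entries (1,1,1).

The boundary map ∂_2: C_2 → C_1 acts by ∂[p,q,r] = [q,r] − [p,r] + [p,q]. For instance
  ∂abd = bd − ad + ab,
  ∂abc = bc − ac + ab.
This gives a 6×4 integer matrix of rank 3; reducing to Smith normal form yields diagonal entries (1,1,1).

Reading off H_k = ker ∂_k / im ∂_{k+1}:

  H_0: rank C_0 − rank ∂_1 = 4 − 3 = 1, and the invariant factors of ∂_1 are all 1, so H_0 = Z.
  H_1: rank ker ∂_1 − rank ∂_2 = (6 − 3) − 3 = 0, and the invariant factors of ∂_2 are all 1, so H_1 = 0.
  H_2: rank ker ∂_2 − rank ∂_3 = (4 − 3) − 0 = 1, and there is no ∂_3, so H_2 = Z.

Hence the Betti numbers are b_0 = 1, b_1 = 0, b_2 = 1.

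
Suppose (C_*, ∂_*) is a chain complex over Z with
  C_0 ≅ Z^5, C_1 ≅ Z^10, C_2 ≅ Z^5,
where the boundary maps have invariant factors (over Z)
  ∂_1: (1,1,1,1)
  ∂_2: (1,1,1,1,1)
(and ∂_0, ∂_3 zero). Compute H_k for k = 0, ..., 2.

H_0: b_0 = 5 − 0 − 4 = 1; torsion from ∂_1 factors > 1: none. So H_0 = Z.
H_1: b_1 = 10 − 4 − 5 = 1; torsion from ∂_2 factors > 1: none. So H_1 = Z.
H_2: b_2 = 5 − 5 − 0 = 0; torsion from ∂_3 factors > 1: none. So H_2 = 0.

H_0 = Z,  H_1 = Z,  H_2 = 0.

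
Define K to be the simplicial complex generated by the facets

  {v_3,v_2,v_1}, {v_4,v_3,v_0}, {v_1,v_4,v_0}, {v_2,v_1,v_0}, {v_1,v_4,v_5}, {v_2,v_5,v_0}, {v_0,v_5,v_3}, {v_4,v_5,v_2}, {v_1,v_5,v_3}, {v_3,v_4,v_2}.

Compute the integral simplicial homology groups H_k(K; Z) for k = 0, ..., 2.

K has 6 vertices, 15 edges, 10 triangles.
rank ∂_0 = 0, rank ∂_1 = 5 ⇒ b_0 = 6 − 0 − 5 = 1; all invariant factors of ∂_1 are 1 so no torsion. So H_0 = Z.
rank ∂_1 = 5, rank ∂_2 = 10 ⇒ b_1 = 15 − 5 − 10 = 0; ∂_2 has invariant factor(s) [2] giving torsion. So H_1 = Z/2.
rank ∂_2 = 10, rank ∂_3 = 0 ⇒ b_2 = 10 − 10 − 0 = 0. So H_2 = 0.

H_0 ≅ Z,  H_1 ≅ Z/2,  H_2 = 0.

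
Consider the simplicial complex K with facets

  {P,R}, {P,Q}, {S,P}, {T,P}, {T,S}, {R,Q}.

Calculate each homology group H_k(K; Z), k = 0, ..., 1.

Fix the vertex order P < Q < R < S < T and write every simplex with vertices in increasing order. Then dim K = 1 and the simplices of K are:

  0-simplices (5): P, Q, R, S, T
  1-simplices (6): PQ, PR, PS, PT, QR, ST

Hence C_0 ≅ Z^5, C_1 ≅ Z^6.

The boundary map ∂_1: C_1 → C_0 maps an edge to its endpoints' difference, ∂[p,q] = q − p. For instance
  ∂ST = T − S.
This gives a 5×6 integer matrix of rank 4; reducing to Smith normal form yields diagonal entries (1,1,1,1).

Computing H_k = (kernel of ∂_k) / (image of ∂_{k+1}):

  H_0: rank C_0 − rank ∂_1 = 5 − 4 = 1, and the invariant factors of ∂_1 are all 1, so H_0 = Z.
  H_1: rank ker ∂_1 − rank ∂_2 = (6 − 4) − 0 = 2, and there is no ∂_2, so H_1 = Z^2.

As a check, the Euler characteristic is 5 − 6 = -1, which agrees with 1 − 2 = -1.
(K is a triangulation of a wedge of 2 circles.)

H_0 = Z,  H_1 = Z^2.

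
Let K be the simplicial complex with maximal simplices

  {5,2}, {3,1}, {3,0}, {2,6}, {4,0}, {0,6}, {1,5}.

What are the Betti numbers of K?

b_0 = 1, b_1 = 1.

K has 7 vertices, 7 edges.
rank ∂_0 = 0, rank ∂_1 = 6 ⇒ b_0 = 7 − 0 − 6 = 1; all invariant factors of ∂_1 are 1 so no torsion. So H_0 = Z.
rank ∂_1 = 6, rank ∂_2 = 0 ⇒ b_1 = 7 − 6 − 0 = 1. So H_1 = Z.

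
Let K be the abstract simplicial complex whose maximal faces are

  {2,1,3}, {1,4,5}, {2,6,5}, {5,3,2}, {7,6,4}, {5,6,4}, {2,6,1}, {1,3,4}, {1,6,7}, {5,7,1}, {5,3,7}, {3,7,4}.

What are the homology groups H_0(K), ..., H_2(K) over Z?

H_0 = Z,  H_1 = Z/2,  H_2 = 0.

Fix the vertex order 1 < 2 < 3 < 4 < 5 < 6 < 7 and write every simplex with vertices in increasing order. Then dim K = 2 and the simplices of K are:

  0-simplices (7): [1], [2], [3], [4], [5], [6], [7]
  1-simplices (18): [1,2], [1,3], [1,4], [1,5], [1,6], [1,7], [2,3], [2,5], [2,6], [3,4], [3,5], [3,7], [4,5], [4,6], [4,7], [5,6], [5,7], [6,7]
  2-simplices (12): [1,2,3], [1,2,6], [1,3,4], [1,4,5], [1,5,7], [1,6,7], [2,3,5], [2,5,6], [3,4,7], [3,5,7], [4,5,6], [4,6,7]

Hence C_0 ≅ Z^7, C_1 ≅ Z^18, C_2 ≅ Z^12.

Boundary ∂_1: C_1 → C_0 is given by ∂[p,q] = [q] − [p]. For instance
  ∂[1,6] = [6] − [1].
This gives a 7×18 integer matrix of rank 6; reducing to Smith normal form yields diagonal entries (1,1,1,1,1,1).

Boundary ∂_2: C_2 → C_1 maps a triangle to the signed sum of its edges. For instance
  ∂[4,5,6] = [5,6] − [4,6] + [4,5],
  ∂[1,3,4] = [3,4] − [1,4] + [1,3].
The 18×12 boundary matrix has rank 12 and Smith normal form diag(1,1,1,1,1,1,1,1,1,1,1,2).

Now H_k = ker ∂_k / im ∂_{k+1}, so:

  H_0: rank C_0 − rank ∂_1 = 7 − 6 = 1, and the invariant factors of ∂_1 are all 1, so H_0 = Z.
  H_1: rank ker ∂_1 − rank ∂_2 = (18 − 6) − 12 = 0, and ∂_2 has invariant factor 2 > 1, so H_1 = Z/2.
  H_2: rank ker ∂_2 − rank ∂_3 = (12 − 12) − 0 = 0, and there is no ∂_3, so H_2 = 0.

As a check, the Euler characteristic is 7 − 18 + 12 = 1, which agrees with 1 − 0 + 0 = 1.
(K is a triangulation of the real projective plane RP^2.)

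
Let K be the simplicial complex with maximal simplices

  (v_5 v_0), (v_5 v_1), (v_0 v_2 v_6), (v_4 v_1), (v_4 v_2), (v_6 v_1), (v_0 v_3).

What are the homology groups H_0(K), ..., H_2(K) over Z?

Order the vertices as v_0 < v_1 < v_2 < v_3 < v_4 < v_5 < v_6. Listing each simplex with vertices in this order, K has dimension 2 with simplices:

  0-simplices (7): [v_0], [v_1], [v_2], [v_3], [v_4], [v_5], [v_6]
  1-simplices (9): [v_0,v_2], [v_0,v_3], [v_0,v_5], [v_0,v_6], [v_1,v_4], [v_1,v_5], [v_1,v_6], [v_2,v_4], [v_2,v_6]
  2-simplices (1): [v_0,v_2,v_6]

Hence C_0 ≅ Z^7, C_1 ≅ Z^9, C_2 ≅ Z^1.

∂_1: C_1 → C_0 maps an edge to its endpoints' difference, ∂[p,q] = q − p. For instance
  ∂[v_0,v_6] = [v_6] − [v_0].
The 7×9 boundary matrix has rank 6 and Smith normal form diag(1,1,1,1,1,1).

Boundary ∂_2: C_2 → C_1 maps a triangle to the signed sum of its edges. For instance
  ∂[v_0,v_2,v_6] = [v_2,v_6] − [v_0,v_6] + [v_0,v_2].
The resulting 9×1 matrix has rank 1, and its Smith normal form has invariant factors (1).

Reading off H_k = ker ∂_k / im ∂_{k+1}:

  H_0: rank C_0 − rank ∂_1 = 7 − 6 = 1, and the invariant factors of ∂_1 are all 1, so H_0 = Z.
  H_1: rank ker ∂_1 − rank ∂_2 = (9 − 6) − 1 = 2, and the invariant factors of ∂_2 are all 1, so H_1 = Z^2.
  H_2: rank ker ∂_2 − rank ∂_3 = (1 − 1) − 0 = 0, and there is no ∂_3, so H_2 = 0.

H_0 ≅ Z,  H_1 ≅ Z^2,  H_2 = 0.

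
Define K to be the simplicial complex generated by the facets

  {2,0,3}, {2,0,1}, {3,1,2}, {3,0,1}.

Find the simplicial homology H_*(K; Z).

H_0 ≅ Z,  H_1 = 0,  H_2 ≅ Z.

Fix the vertex order 0 < 1 < 2 < 3 and write every simplex with vertices in increasing order. Then dim K = 2 and the simplices of K are:

  0-simplices (4): [0], [1], [2], [3]
  1-simplices (6): [0,1], [0,2], [0,3], [1,2], [1,3], [2,3]
  2-simplices (4): [0,1,2], [0,1,3], [0,2,3], [1,2,3]

so the chain groups are C_0 ≅ Z^4, C_1 ≅ Z^6, C_2 ≅ Z^4.

The boundary map ∂_1: C_1 → C_0 is given by ∂[p,q] = [q] − [p].
This gives a 4×6 integer matrix of rank 3; reducing to Smith normal form yields diagonal entries (1,1,1).

The boundary map ∂_2: C_2 → C_1 acts by ∂[p,q,r] = [q,r] − [p,r] + [p,q]. For instance
  ∂[0,1,2] = [1,2] − [0,2] + [0,1],
  ∂[0,2,3] = [2,3] − [0,3] + [0,2].
The 6×4 boundary matrix has rank 3 and Smith normal form diag(1,1,1).

From H_k ≅ ker(∂_k) / im(∂_{k+1}) we obtain:

  H_0: rank C_0 − rank ∂_1 = 4 − 3 = 1, and the invariant factors of ∂_1 are all 1, so H_0 = Z.
  H_1: rank ker ∂_1 − rank ∂_2 = (6 − 3) − 3 = 0, and the invariant factors of ∂_2 are all 1, so H_1 = 0.
  H_2: rank ker ∂_2 − rank ∂_3 = (4 − 3) − 0 = 1, and there is no ∂_3, so H_2 = Z.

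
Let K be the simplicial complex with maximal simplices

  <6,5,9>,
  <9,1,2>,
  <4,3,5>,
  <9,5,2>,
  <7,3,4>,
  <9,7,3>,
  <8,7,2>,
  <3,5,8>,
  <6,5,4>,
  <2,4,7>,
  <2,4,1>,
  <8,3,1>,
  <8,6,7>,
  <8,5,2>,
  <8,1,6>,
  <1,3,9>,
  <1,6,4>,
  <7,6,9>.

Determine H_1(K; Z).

H_1 ≅ Z^2.

Take the total order 1 < 2 < 3 < 4 < 5 < 6 < 7 < 8 < 9 on the vertex set. Then K (dimension 2) consists of the simplices:

  0-simplices (9): [1], [2], [3], [4], [5], [6], [7], [8], [9]
  1-simplices (27): (27 of them)
  2-simplices (18): [1,2,4], [1,2,9], [1,3,8], [1,3,9], [1,4,6], [1,6,8], [2,4,7], [2,5,8], [2,5,9], [2,7,8], [3,4,5], [3,4,7], [3,5,8], [3,7,9], [4,5,6], [5,6,9], [6,7,8], [6,7,9]

so the chain groups are C_0 ≅ Z^9, C_1 ≅ Z^27, C_2 ≅ Z^18.

Boundary ∂_1: C_1 → C_0 sends each edge [p,q] (with p < q) to q − p. For instance
  ∂[1,8] = [8] − [1].
This gives a 9×27 integer matrix of rank 8; reducing to Smith normal form yields diagonal entries (1,1,1,1,1,1,1,1).

∂_2: C_2 → C_1 acts by ∂[p,q,r] = [q,r] − [p,r] + [p,q]. For instance
  ∂[4,5,6] = [5,6] − [4,6] + [4,5],
  ∂[2,4,7] = [4,7] − [2,7] + [2,4].
The resulting 27×18 matrix has rank 17, and its Smith normal form has invariant factors (1,1,1,1,1,1,1,1,1,1,1,1,1,1,1,1,1).

Now H_k = ker ∂_k / im ∂_{k+1}, so:

  H_1: rank ker ∂_1 − rank ∂_2 = (27 − 8) − 17 = 2, and the invariant factors of ∂_2 are all 1, so H_1 = Z^2.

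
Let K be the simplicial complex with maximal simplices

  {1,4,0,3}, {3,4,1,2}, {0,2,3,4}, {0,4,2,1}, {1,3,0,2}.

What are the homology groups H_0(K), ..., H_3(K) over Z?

Fix the vertex order 0 < 1 < 2 < 3 < 4 and write every simplex with vertices in increasing order. Then dim K = 3 and the simplices of K are:

  0-simplices (5): [0], [1], [2], [3], [4]
  1-simplices (10): [0,1], [0,2], [0,3], [0,4], [1,2], [1,3], [1,4], [2,3], [2,4], [3,4]
  2-simplices (10): [0,1,2], [0,1,3], [0,1,4], [0,2,3], [0,2,4], [0,3,4], [1,2,3], [1,2,4], [1,3,4], [2,3,4]
  3-simplices (5): [0,1,2,3], [0,1,2,4], [0,1,3,4], [0,2,3,4], [1,2,3,4]

Hence C_0 ≅ Z^5, C_1 ≅ Z^10, C_2 ≅ Z^10, C_3 ≅ Z^5.

The boundary map ∂_1: C_1 → C_0 maps an edge to its endpoints' difference, ∂[p,q] = q − p. For instance
  ∂[1,2] = [2] − [1].
This gives a 5×10 integer matrix of rank 4; reducing to Smith normal form yields diagonal entries (1,1,1,1).

∂_2: C_2 → C_1 maps a triangle to the signed sum of its edges. For instance
  ∂[0,2,3] = [2,3] − [0,3] + [0,2],
  ∂[1,3,4] = [3,4] − [1,4] + [1,3].
The 10×10 boundary matrix has rank 6 and Smith normal form diag(1,1,1,1,1,1).

The boundary map ∂_3: C_3 → C_2 sends each 3-simplex σ to the alternating sum Σ_i (−1)^i (σ with its i-th vertex removed). For instance
  ∂[0,1,2,4] = [1,2,4] − [0,2,4] + [0,1,4] − [0,1,2],
  ∂[0,2,3,4] = [2,3,4] − [0,3,4] + [0,2,4] − [0,2,3].
This gives a 10×5 integer matrix of rank 4; reducing to Smith normal form yields diagonal entries (1,1,1,1).

Computing H_k = (kernel of ∂_k) / (image of ∂_{k+1}):

  H_0: rank C_0 − rank ∂_1 = 5 − 4 = 1, and the invariant factors of ∂_1 are all 1, so H_0 ≅ Z.
  H_1: rank ker ∂_1 − rank ∂_2 = (10 − 4) − 6 = 0, and the invariant factors of ∂_2 are all 1, so H_1 ≅ 0.
  H_2: rank ker ∂_2 − rank ∂_3 = (10 − 6) − 4 = 0, and the invariant factors of ∂_3 are all 1, so H_2 ≅ 0.
  H_3: rank ker ∂_3 − rank ∂_4 = (5 − 4) − 0 = 1, and there is no ∂_4, so H_3 ≅ Z.

As a check, the Euler characteristic is 5 − 10 + 10 − 5 = 0, which agrees with 1 − 0 + 0 − 1 = 0.

H_0 = Z,  H_1 = 0,  H_2 = 0,  H_3 = Z.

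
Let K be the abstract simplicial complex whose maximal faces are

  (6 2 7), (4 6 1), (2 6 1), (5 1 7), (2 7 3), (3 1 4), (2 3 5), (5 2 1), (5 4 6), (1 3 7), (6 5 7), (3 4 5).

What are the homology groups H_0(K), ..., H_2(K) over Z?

Fix the vertex order 1 < 2 < 3 < 4 < 5 < 6 < 7 and write every simplex with vertices in increasing order. Then dim K = 2 and the simplices of K are:

  0-simplices (7): [1], [2], [3], [4], [5], [6], [7]
  1-simplices (18): [1,2], [1,3], [1,4], [1,5], [1,6], [1,7], [2,3], [2,5], [2,6], [2,7], [3,4], [3,5], [3,7], [4,5], [4,6], [5,6], [5,7], [6,7]
  2-simplices (12): [1,2,5], [1,2,6], [1,3,4], [1,3,7], [1,4,6], [1,5,7], [2,3,5], [2,3,7], [2,6,7], [3,4,5], [4,5,6], [5,6,7]

giving chain groups C_0 ≅ Z^7, C_1 ≅ Z^18, C_2 ≅ Z^12.

The boundary map ∂_1: C_1 → C_0 sends each edge [p,q] (with p < q) to q − p. For instance
  ∂[2,3] = [3] − [2].
The resulting 7×18 matrix has rank 6, and its Smith normal form has invariant factors (1,1,1,1,1,1).

Boundary ∂_2: C_2 → C_1 sends each 2-simplex [p,q,r] to [q,r] − [p,r] + [p,q]. For instance
  ∂[2,6,7] = [6,7] − [2,7] + [2,6],
  ∂[1,5,7] = [5,7] − [1,7] + [1,5].
The 18×12 boundary matrix has rank 12 and Smith normal form diag(1,1,1,1,1,1,1,1,1,1,1,2).

Now H_k = ker ∂_k / im ∂_{k+1}, so:

  H_0: rank C_0 − rank ∂_1 = 7 − 6 = 1, and the invariant factors of ∂_1 are all 1, so H_0 = Z.
  H_1: rank ker ∂_1 − rank ∂_2 = (18 − 6) − 12 = 0, and ∂_2 has invariant factor 2 > 1, so H_1 = Z/2.
  H_2: rank ker ∂_2 − rank ∂_3 = (12 − 12) − 0 = 0, and there is no ∂_3, so H_2 = 0.

As a check, the Euler characteristic is 7 − 18 + 12 = 1, which agrees with 1 − 0 + 0 = 1.
(K is a triangulation of the real projective plane RP^2.)

H_0 ≅ Z,  H_1 ≅ Z/2,  H_2 = 0.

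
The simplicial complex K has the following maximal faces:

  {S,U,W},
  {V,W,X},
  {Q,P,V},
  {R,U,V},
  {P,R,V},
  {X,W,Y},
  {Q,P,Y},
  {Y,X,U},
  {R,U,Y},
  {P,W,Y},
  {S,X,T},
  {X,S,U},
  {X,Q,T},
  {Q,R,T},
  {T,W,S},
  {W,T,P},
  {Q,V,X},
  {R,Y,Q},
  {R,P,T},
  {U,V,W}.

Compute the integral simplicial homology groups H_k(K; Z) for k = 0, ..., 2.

H_0 = Z,  H_1 = Z ⊕ Z/2Z,  H_2 = 0.

We work with the vertex ordering P < Q < R < S < T < U < V < W < X < Y. The simplices of K, each written with vertices in increasing order, are:

  0-simplices (10): P, Q, R, S, T, U, V, W, X, Y
  1-simplices (30): PQ, PR, PT, PV, PW, PY, QR, QT, QV, QX, QY, RT, RU, RV, RY, ST, SU, SW, SX, TW, TX, UV, UW, UX, UY, VW, VX, WX, WY, XY
  2-simplices (20): PQV, PQY, PRT, PRV, PTW, PWY, QRT, QRY, QTX, QVX, RUV, RUY, STW, STX, SUW, SUX, UVW, UXY, VWX, WXY

Hence C_0 ≅ Z^10, C_1 ≅ Z^30, C_2 ≅ Z^20.

Boundary ∂_1: C_1 → C_0 maps an edge to its endpoints' difference, ∂[p,q] = q − p.
As a 10×30 matrix over Z this has rank 9, with invariant factors (1,1,1,1,1,1,1,1,1).

Boundary ∂_2: C_2 → C_1 maps a triangle to the signed sum of its edges. For instance
  ∂RUV = UV − RV + RU,
  ∂UVW = VW − UW + UV.
This gives a 30×20 integer matrix of rank 20; reducing to Smith normal form yields diagonal entries (1,1,1,1,1,1,1,1,1,1,1,1,1,1,1,1,1,1,1,2).

From H_k ≅ ker(∂_k) / im(∂_{k+1}) we obtain:

  H_0: rank C_0 − rank ∂_1 = 10 − 9 = 1, and the invariant factors of ∂_1 are all 1, so H_0 ≅ Z.
  H_1: rank ker ∂_1 − rank ∂_2 = (30 − 9) − 20 = 1, and ∂_2 has invariant factor 2 > 1, so H_1 ≅ Z ⊕ Z/2Z.
  H_2: rank ker ∂_2 − rank ∂_3 = (20 − 20) − 0 = 0, and there is no ∂_3, so H_2 ≅ 0.

As a check, the Euler characteristic is 10 − 30 + 20 = 0, which agrees with 1 − 1 + 0 = 0.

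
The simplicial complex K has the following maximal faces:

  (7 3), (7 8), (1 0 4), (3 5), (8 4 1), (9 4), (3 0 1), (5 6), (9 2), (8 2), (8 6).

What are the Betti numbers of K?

b_0 = 1, b_1 = 3, b_2 = 0.

Take the total order 0 < 1 < 2 < 3 < 4 < 5 < 6 < 7 < 8 < 9 on the vertex set. Then K (dimension 2) consists of the simplices:

  0-simplices (10): [0], [1], [2], [3], [4], [5], [6], [7], [8], [9]
  1-simplices (15): [0,1], [0,3], [0,4], [1,3], [1,4], [1,8], [2,8], [2,9], [3,5], [3,7], [4,8], [4,9], [5,6], [6,8], [7,8]
  2-simplices (3): [0,1,3], [0,1,4], [1,4,8]

giving chain groups C_0 ≅ Z^10, C_1 ≅ Z^15, C_2 ≅ Z^3.

The boundary map ∂_1: C_1 → C_0 sends each edge [p,q] (with p < q) to q − p.
The resulting 10×15 matrix has rank 9, and its Smith normal form has invariant factors (1,1,1,1,1,1,1,1,1).

∂_2: C_2 → C_1 sends each 2-simplex [p,q,r] to [q,r] − [p,r] + [p,q]. For instance
  ∂[1,4,8] = [4,8] − [1,8] + [1,4],
  ∂[0,1,4] = [1,4] − [0,4] + [0,1].
As a 15×3 matrix over Z this has rank 3, with invariant factors (1,1,1).

Now H_k = ker ∂_k / im ∂_{k+1}, so:

  H_0: rank C_0 − rank ∂_1 = 10 − 9 = 1, and the invariant factors of ∂_1 are all 1, so H_0 = Z.
  H_1: rank ker ∂_1 − rank ∂_2 = (15 − 9) − 3 = 3, and the invariant factors of ∂_2 are all 1, so H_1 = Z^3.
  H_2: rank ker ∂_2 − rank ∂_3 = (3 − 3) − 0 = 0, and there is no ∂_3, so H_2 = 0.

Hence the Betti numbers are b_0 = 1, b_1 = 3, b_2 = 0.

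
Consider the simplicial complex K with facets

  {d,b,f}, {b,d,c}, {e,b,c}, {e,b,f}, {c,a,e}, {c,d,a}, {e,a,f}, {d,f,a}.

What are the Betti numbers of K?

b_0 = 1, b_1 = 0, b_2 = 1.

Take the total order a < b < c < d < e < f on the vertex set. Then K (dimension 2) consists of the simplices:

  0-simplices (6): a, b, c, d, e, f
  1-simplices (12): ac, ad, ae, af, bc, bd, be, bf, cd, ce, df, ef
  2-simplices (8): acd, ace, adf, aef, bcd, bce, bdf, bef

Hence C_0 ≅ Z^6, C_1 ≅ Z^12, C_2 ≅ Z^8.

∂_1: C_1 → C_0 is given by ∂[p,q] = [q] − [p]. For instance
  ∂ae = e − a.
The resulting 6×12 matrix has rank 5, and its Smith normal form has invariant factors (1,1,1,1,1).

Boundary ∂_2: C_2 → C_1 sends each 2-simplex [p,q,r] to [q,r] − [p,r] + [p,q]. For instance
  ∂bdf = df − bf + bd,
  ∂acd = cd − ad + ac.
This gives a 12×8 integer matrix of rank 7; reducing to Smith normal form yields diagonal entries (1,1,1,1,1,1,1).

Now H_k = ker ∂_k / im ∂_{k+1}, so:

  H_0: rank C_0 − rank ∂_1 = 6 − 5 = 1, and the invariant factors of ∂_1 are all 1, so H_0 = Z.
  H_1: rank ker ∂_1 − rank ∂_2 = (12 − 5) − 7 = 0, and the invariant factors of ∂_2 are all 1, so H_1 = 0.
  H_2: rank ker ∂_2 − rank ∂_3 = (8 − 7) − 0 = 1, and there is no ∂_3, so H_2 = Z.

As a check, the Euler characteristic is 6 − 12 + 8 = 2, which agrees with 1 − 0 + 1 = 2.

Hence the Betti numbers are b_0 = 1, b_1 = 0, b_2 = 1.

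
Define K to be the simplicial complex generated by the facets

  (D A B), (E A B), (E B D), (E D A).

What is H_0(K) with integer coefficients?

K has 4 vertices, 6 edges, 4 triangles.
rank ∂_0 = 0, rank ∂_1 = 3 ⇒ b_0 = 4 − 0 − 3 = 1; all invariant factors of ∂_1 are 1 so no torsion. So H_0 = Z.

H_0 = Z.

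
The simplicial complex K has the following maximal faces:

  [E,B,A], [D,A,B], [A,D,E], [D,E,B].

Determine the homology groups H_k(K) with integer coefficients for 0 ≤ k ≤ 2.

H_0 = Z,  H_1 = 0,  H_2 = Z.

We work with the vertex ordering A < B < D < E. The simplices of K, each written with vertices in increasing order, are:

  0-simplices (4): A, B, D, E
  1-simplices (6): AB, AD, AE, BD, BE, DE
  2-simplices (4): ABD, ABE, ADE, BDE

so the chain groups are C_0 ≅ Z^4, C_1 ≅ Z^6, C_2 ≅ Z^4.

Boundary ∂_1: C_1 → C_0 is given by ∂[p,q] = [q] − [p]. For instance
  ∂BE = E − B.
As a 4×6 matrix over Z this has rank 3, with invariant factors (1,1,1).

∂_2: C_2 → C_1 sends each 2-simplex [p,q,r] to [q,r] − [p,r] + [p,q]. For instance
  ∂BDE = DE − BE + BD,
  ∂ADE = DE − AE + AD.
This gives a 6×4 integer matrix of rank 3; reducing to Smith normal form yields diagonal entries (1,1,1).

Computing H_k = (kernel of ∂_k) / (image of ∂_{k+1}):

  H_0: rank C_0 − rank ∂_1 = 4 − 3 = 1, and the invariant factors of ∂_1 are all 1, so H_0 = Z.
  H_1: rank ker ∂_1 − rank ∂_2 = (6 − 3) − 3 = 0, and the invariant factors of ∂_2 are all 1, so H_1 = 0.
  H_2: rank ker ∂_2 − rank ∂_3 = (4 − 3) − 0 = 1, and there is no ∂_3, so H_2 = Z.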